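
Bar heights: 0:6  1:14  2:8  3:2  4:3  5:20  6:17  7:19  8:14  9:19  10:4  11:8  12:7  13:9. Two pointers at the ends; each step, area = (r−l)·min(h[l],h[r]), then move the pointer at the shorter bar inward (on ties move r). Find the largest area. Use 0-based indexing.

l=0 r=13: min(6,9)*13=78 best=78 *, l++
l=1 r=13: min(14,9)*12=108 best=108 *, r--
l=1 r=12: min(14,7)*11=77 best=108, r--
l=1 r=11: min(14,8)*10=80 best=108, r--
l=1 r=10: min(14,4)*9=36 best=108, r--
l=1 r=9: min(14,19)*8=112 best=112 *, l++
l=2 r=9: min(8,19)*7=56 best=112, l++
l=3 r=9: min(2,19)*6=12 best=112, l++
l=4 r=9: min(3,19)*5=15 best=112, l++
l=5 r=9: min(20,19)*4=76 best=112, r--
l=5 r=8: min(20,14)*3=42 best=112, r--
l=5 r=7: min(20,19)*2=38 best=112, r--
l=5 r=6: min(20,17)*1=17 best=112, r--

max area = 112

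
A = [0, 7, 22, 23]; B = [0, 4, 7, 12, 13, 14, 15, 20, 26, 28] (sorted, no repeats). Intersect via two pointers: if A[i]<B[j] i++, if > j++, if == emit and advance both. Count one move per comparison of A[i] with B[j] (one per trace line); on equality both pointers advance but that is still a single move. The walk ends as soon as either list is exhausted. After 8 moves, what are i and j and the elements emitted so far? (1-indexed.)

[i=1,j=1] 0==0 emit → i++,j++
[i=2,j=2] 7>4 → j++
[i=2,j=3] 7==7 emit → i++,j++
[i=3,j=4] 22>12 → j++
[i=3,j=5] 22>13 → j++
[i=3,j=6] 22>14 → j++
[i=3,j=7] 22>15 → j++
[i=3,j=8] 22>20 → j++

i=3, j=9, emitted=[0, 7]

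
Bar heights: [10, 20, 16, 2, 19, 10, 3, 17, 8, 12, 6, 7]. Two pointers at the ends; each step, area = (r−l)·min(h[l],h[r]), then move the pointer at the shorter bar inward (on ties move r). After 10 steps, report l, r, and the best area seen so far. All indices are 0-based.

l=0 r=11: min(10,7)*11=77 best=77 *, r--
l=0 r=10: min(10,6)*10=60 best=77, r--
l=0 r=9: min(10,12)*9=90 best=90 *, l++
l=1 r=9: min(20,12)*8=96 best=96 *, r--
l=1 r=8: min(20,8)*7=56 best=96, r--
l=1 r=7: min(20,17)*6=102 best=102 *, r--
l=1 r=6: min(20,3)*5=15 best=102, r--
l=1 r=5: min(20,10)*4=40 best=102, r--
l=1 r=4: min(20,19)*3=57 best=102, r--
l=1 r=3: min(20,2)*2=4 best=102, r--

l=1, r=2, best area=102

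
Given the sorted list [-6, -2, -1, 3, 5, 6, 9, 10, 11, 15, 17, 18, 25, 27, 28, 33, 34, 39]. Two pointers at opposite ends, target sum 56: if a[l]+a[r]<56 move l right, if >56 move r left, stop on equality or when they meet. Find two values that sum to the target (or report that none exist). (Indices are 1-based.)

[1,18] -6+39=33 <56 → l++
[2,18] -2+39=37 <56 → l++
[3,18] -1+39=38 <56 → l++
[4,18] 3+39=42 <56 → l++
[5,18] 5+39=44 <56 → l++
[6,18] 6+39=45 <56 → l++
[7,18] 9+39=48 <56 → l++
[8,18] 10+39=49 <56 → l++
[9,18] 11+39=50 <56 → l++
[10,18] 15+39=54 <56 → l++
[11,18] 17+39=56 → found

(17, 39)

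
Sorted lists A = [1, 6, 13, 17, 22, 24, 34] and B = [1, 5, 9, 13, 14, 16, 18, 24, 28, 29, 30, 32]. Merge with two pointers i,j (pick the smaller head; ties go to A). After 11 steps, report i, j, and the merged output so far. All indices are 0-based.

i=4, j=7, merged so far=[1, 1, 5, 6, 9, 13, 13, 14, 16, 17, 18]

i=0 j=0: A[i]=1<=B[j]=1 take 1, i++
i=1 j=0: A[i]=6>B[j]=1 take 1, j++
i=1 j=1: A[i]=6>B[j]=5 take 5, j++
i=1 j=2: A[i]=6<=B[j]=9 take 6, i++
i=2 j=2: A[i]=13>B[j]=9 take 9, j++
i=2 j=3: A[i]=13<=B[j]=13 take 13, i++
i=3 j=3: A[i]=17>B[j]=13 take 13, j++
i=3 j=4: A[i]=17>B[j]=14 take 14, j++
i=3 j=5: A[i]=17>B[j]=16 take 16, j++
i=3 j=6: A[i]=17<=B[j]=18 take 17, i++
i=4 j=6: A[i]=22>B[j]=18 take 18, j++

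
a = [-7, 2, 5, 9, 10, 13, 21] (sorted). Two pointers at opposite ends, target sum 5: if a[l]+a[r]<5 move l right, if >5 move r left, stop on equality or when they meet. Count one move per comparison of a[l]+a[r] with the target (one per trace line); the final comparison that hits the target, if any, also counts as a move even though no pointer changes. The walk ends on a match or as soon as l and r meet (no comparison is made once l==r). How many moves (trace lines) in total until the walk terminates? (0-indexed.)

6 moves

[0,6] -7+21=14 >5 → r--
[0,5] -7+13=6 >5 → r--
[0,4] -7+10=3 <5 → l++
[1,4] 2+10=12 >5 → r--
[1,3] 2+9=11 >5 → r--
[1,2] 2+5=7 >5 → r--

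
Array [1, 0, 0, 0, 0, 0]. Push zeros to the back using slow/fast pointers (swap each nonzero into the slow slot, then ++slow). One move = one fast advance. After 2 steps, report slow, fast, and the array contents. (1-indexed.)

slow=1 fast=1: a[fast]=1≠0 swap→a[1]=1, slow++,fast++
slow=2 fast=2: a[fast]=0, fast++

slow=2, fast=3, a=[1, 0, 0, 0, 0, 0]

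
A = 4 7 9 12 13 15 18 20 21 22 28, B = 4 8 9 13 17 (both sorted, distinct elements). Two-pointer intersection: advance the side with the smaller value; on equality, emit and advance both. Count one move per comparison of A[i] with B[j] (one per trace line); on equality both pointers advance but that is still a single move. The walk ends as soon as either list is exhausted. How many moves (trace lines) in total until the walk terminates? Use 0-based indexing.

[i=0,j=0] 4==4 emit → i++,j++
[i=1,j=1] 7<8 → i++
[i=2,j=1] 9>8 → j++
[i=2,j=2] 9==9 emit → i++,j++
[i=3,j=3] 12<13 → i++
[i=4,j=3] 13==13 emit → i++,j++
[i=5,j=4] 15<17 → i++
[i=6,j=4] 18>17 → j++

8 moves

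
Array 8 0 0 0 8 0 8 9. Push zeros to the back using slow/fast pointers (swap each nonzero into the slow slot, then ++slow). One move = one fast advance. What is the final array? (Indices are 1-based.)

[8, 8, 8, 9, 0, 0, 0, 0]

slow=1 fast=1: a[fast]=8≠0 swap→a[1]=8, slow++,fast++
slow=2 fast=2: a[fast]=0, fast++
slow=2 fast=3: a[fast]=0, fast++
slow=2 fast=4: a[fast]=0, fast++
slow=2 fast=5: a[fast]=8≠0 swap→a[2]=8, slow++,fast++
slow=3 fast=6: a[fast]=0, fast++
slow=3 fast=7: a[fast]=8≠0 swap→a[3]=8, slow++,fast++
slow=4 fast=8: a[fast]=9≠0 swap→a[4]=9, slow++,fast++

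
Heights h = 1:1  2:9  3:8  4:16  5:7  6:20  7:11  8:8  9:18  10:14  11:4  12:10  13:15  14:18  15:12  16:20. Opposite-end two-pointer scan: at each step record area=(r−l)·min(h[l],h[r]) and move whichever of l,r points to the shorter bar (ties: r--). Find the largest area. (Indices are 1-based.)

l=1 r=16: min(1,20)*15=15 best=15 *, l++
l=2 r=16: min(9,20)*14=126 best=126 *, l++
l=3 r=16: min(8,20)*13=104 best=126, l++
l=4 r=16: min(16,20)*12=192 best=192 *, l++
l=5 r=16: min(7,20)*11=77 best=192, l++
l=6 r=16: min(20,20)*10=200 best=200 *, r--
l=6 r=15: min(20,12)*9=108 best=200, r--
l=6 r=14: min(20,18)*8=144 best=200, r--
l=6 r=13: min(20,15)*7=105 best=200, r--
l=6 r=12: min(20,10)*6=60 best=200, r--
l=6 r=11: min(20,4)*5=20 best=200, r--
l=6 r=10: min(20,14)*4=56 best=200, r--
l=6 r=9: min(20,18)*3=54 best=200, r--
l=6 r=8: min(20,8)*2=16 best=200, r--
l=6 r=7: min(20,11)*1=11 best=200, r--

max area = 200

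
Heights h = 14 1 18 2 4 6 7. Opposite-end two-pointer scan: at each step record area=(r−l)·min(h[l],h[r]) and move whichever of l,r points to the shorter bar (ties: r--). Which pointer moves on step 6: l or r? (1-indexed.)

l=1 r=7: min(14,7)*6=42 best=42 *, r--
l=1 r=6: min(14,6)*5=30 best=42, r--
l=1 r=5: min(14,4)*4=16 best=42, r--
l=1 r=4: min(14,2)*3=6 best=42, r--
l=1 r=3: min(14,18)*2=28 best=42, l++
l=2 r=3: min(1,18)*1=1 best=42, l++

l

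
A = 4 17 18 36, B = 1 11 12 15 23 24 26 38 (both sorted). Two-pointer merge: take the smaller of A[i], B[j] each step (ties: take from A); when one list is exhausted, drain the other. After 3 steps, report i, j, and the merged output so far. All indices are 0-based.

[i=0,j=0] A[i]=4>B[j]=1 take 1 → j++
[i=0,j=1] A[i]=4<=B[j]=11 take 4 → i++
[i=1,j=1] A[i]=17>B[j]=11 take 11 → j++

i=1, j=2, merged so far=[1, 4, 11]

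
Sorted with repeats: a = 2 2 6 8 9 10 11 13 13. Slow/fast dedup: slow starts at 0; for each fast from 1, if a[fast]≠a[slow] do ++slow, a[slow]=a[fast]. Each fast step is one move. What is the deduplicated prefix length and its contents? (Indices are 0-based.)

(s=0,f=1) a[fast]=2=a[slow] dup → fast++
(s=0,f=2) a[fast]=6≠a[slow]=2 write a[1]=6 → slow++,fast++
(s=1,f=3) a[fast]=8≠a[slow]=6 write a[2]=8 → slow++,fast++
(s=2,f=4) a[fast]=9≠a[slow]=8 write a[3]=9 → slow++,fast++
(s=3,f=5) a[fast]=10≠a[slow]=9 write a[4]=10 → slow++,fast++
(s=4,f=6) a[fast]=11≠a[slow]=10 write a[5]=11 → slow++,fast++
(s=5,f=7) a[fast]=13≠a[slow]=11 write a[6]=13 → slow++,fast++
(s=6,f=8) a[fast]=13=a[slow] dup → fast++

length 7; prefix = [2, 6, 8, 9, 10, 11, 13]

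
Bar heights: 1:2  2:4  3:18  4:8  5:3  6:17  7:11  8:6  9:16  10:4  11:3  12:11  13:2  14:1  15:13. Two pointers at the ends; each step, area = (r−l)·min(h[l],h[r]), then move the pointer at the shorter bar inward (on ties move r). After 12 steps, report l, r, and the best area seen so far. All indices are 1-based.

l=3, r=5, best area=156

l=1 r=15: min(2,13)*14=28 best=28 *, l++
l=2 r=15: min(4,13)*13=52 best=52 *, l++
l=3 r=15: min(18,13)*12=156 best=156 *, r--
l=3 r=14: min(18,1)*11=11 best=156, r--
l=3 r=13: min(18,2)*10=20 best=156, r--
l=3 r=12: min(18,11)*9=99 best=156, r--
l=3 r=11: min(18,3)*8=24 best=156, r--
l=3 r=10: min(18,4)*7=28 best=156, r--
l=3 r=9: min(18,16)*6=96 best=156, r--
l=3 r=8: min(18,6)*5=30 best=156, r--
l=3 r=7: min(18,11)*4=44 best=156, r--
l=3 r=6: min(18,17)*3=51 best=156, r--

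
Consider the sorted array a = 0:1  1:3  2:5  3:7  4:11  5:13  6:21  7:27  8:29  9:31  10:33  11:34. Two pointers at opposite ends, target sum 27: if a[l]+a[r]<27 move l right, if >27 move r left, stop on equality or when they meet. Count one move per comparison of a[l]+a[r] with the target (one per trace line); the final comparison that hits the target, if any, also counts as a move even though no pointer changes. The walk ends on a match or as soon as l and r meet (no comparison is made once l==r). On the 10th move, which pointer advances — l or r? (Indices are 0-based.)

l=0 r=11: 1+34=35 >27, r--
l=0 r=10: 1+33=34 >27, r--
l=0 r=9: 1+31=32 >27, r--
l=0 r=8: 1+29=30 >27, r--
l=0 r=7: 1+27=28 >27, r--
l=0 r=6: 1+21=22 <27, l++
l=1 r=6: 3+21=24 <27, l++
l=2 r=6: 5+21=26 <27, l++
l=3 r=6: 7+21=28 >27, r--
l=3 r=5: 7+13=20 <27, l++

l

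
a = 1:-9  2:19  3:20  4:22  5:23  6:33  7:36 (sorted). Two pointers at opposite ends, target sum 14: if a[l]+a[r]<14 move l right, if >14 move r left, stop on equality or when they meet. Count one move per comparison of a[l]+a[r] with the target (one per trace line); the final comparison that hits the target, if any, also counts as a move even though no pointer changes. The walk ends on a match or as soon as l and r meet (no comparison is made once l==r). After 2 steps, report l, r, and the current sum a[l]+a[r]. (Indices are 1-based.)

[1,7] -9+36=27 >14 → r--
[1,6] -9+33=24 >14 → r--

l=1, r=5, sum=14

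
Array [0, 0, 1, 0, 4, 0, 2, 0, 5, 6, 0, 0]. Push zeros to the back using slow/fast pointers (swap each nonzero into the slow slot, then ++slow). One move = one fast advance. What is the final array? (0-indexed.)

slow=0 fast=0: a[fast]=0, fast++
slow=0 fast=1: a[fast]=0, fast++
slow=0 fast=2: a[fast]=1≠0 swap→a[0]=1, slow++,fast++
slow=1 fast=3: a[fast]=0, fast++
slow=1 fast=4: a[fast]=4≠0 swap→a[1]=4, slow++,fast++
slow=2 fast=5: a[fast]=0, fast++
slow=2 fast=6: a[fast]=2≠0 swap→a[2]=2, slow++,fast++
slow=3 fast=7: a[fast]=0, fast++
slow=3 fast=8: a[fast]=5≠0 swap→a[3]=5, slow++,fast++
slow=4 fast=9: a[fast]=6≠0 swap→a[4]=6, slow++,fast++
slow=5 fast=10: a[fast]=0, fast++
slow=5 fast=11: a[fast]=0, fast++

[1, 4, 2, 5, 6, 0, 0, 0, 0, 0, 0, 0]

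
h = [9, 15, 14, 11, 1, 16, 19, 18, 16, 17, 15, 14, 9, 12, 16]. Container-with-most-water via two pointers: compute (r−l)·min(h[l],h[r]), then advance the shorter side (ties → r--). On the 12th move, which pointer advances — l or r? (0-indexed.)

l=0 r=14: min(9,16)*14=126 best=126 *, l++
l=1 r=14: min(15,16)*13=195 best=195 *, l++
l=2 r=14: min(14,16)*12=168 best=195, l++
l=3 r=14: min(11,16)*11=121 best=195, l++
l=4 r=14: min(1,16)*10=10 best=195, l++
l=5 r=14: min(16,16)*9=144 best=195, r--
l=5 r=13: min(16,12)*8=96 best=195, r--
l=5 r=12: min(16,9)*7=63 best=195, r--
l=5 r=11: min(16,14)*6=84 best=195, r--
l=5 r=10: min(16,15)*5=75 best=195, r--
l=5 r=9: min(16,17)*4=64 best=195, l++
l=6 r=9: min(19,17)*3=51 best=195, r--

r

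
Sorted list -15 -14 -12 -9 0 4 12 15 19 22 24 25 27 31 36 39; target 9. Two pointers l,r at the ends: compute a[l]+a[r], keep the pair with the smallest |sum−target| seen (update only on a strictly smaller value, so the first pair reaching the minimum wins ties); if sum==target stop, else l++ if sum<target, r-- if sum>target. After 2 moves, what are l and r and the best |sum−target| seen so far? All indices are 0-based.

l=0, r=13, best |Δ|=12

l=0 r=15: -15+39=24 d=15 *, r--
l=0 r=14: -15+36=21 d=12 *, r--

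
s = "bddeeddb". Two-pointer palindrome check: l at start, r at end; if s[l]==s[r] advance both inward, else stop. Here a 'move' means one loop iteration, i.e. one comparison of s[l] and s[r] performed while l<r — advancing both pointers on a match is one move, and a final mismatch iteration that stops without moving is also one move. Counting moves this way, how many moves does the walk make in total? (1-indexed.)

4 moves

[1,8] 'b'=='b' → l++,r--
[2,7] 'd'=='d' → l++,r--
[3,6] 'd'=='d' → l++,r--
[4,5] 'e'=='e' → l++,r--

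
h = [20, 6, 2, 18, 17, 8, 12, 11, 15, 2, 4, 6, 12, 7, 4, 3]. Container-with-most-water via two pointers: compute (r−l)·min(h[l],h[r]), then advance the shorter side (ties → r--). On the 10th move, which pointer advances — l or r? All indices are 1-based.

r

l=1 r=16: min(20,3)*15=45 best=45 *, r--
l=1 r=15: min(20,4)*14=56 best=56 *, r--
l=1 r=14: min(20,7)*13=91 best=91 *, r--
l=1 r=13: min(20,12)*12=144 best=144 *, r--
l=1 r=12: min(20,6)*11=66 best=144, r--
l=1 r=11: min(20,4)*10=40 best=144, r--
l=1 r=10: min(20,2)*9=18 best=144, r--
l=1 r=9: min(20,15)*8=120 best=144, r--
l=1 r=8: min(20,11)*7=77 best=144, r--
l=1 r=7: min(20,12)*6=72 best=144, r--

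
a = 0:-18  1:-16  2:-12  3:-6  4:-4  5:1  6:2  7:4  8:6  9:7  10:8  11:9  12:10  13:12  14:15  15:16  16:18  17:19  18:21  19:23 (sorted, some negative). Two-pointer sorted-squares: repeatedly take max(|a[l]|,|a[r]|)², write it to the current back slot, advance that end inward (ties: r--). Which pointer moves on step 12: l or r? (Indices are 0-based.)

[0,19] |-18|<=|23| out[19]=529 → r--
[0,18] |-18|<=|21| out[18]=441 → r--
[0,17] |-18|<=|19| out[17]=361 → r--
[0,16] |-18|<=|18| out[16]=324 → r--
[0,15] |-18|>|16| out[15]=324 → l++
[1,15] |-16|<=|16| out[14]=256 → r--
[1,14] |-16|>|15| out[13]=256 → l++
[2,14] |-12|<=|15| out[12]=225 → r--
[2,13] |-12|<=|12| out[11]=144 → r--
[2,12] |-12|>|10| out[10]=144 → l++
[3,12] |-6|<=|10| out[9]=100 → r--
[3,11] |-6|<=|9| out[8]=81 → r--

r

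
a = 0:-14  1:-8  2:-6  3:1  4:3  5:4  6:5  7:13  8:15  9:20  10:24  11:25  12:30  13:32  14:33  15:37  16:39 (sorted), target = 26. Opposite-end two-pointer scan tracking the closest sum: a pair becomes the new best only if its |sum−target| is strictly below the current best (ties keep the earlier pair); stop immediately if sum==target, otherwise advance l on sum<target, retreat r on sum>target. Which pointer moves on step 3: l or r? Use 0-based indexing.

l=0 r=16: -14+39=25 d=1 *, l++
l=1 r=16: -8+39=31 d=5, r--
l=1 r=15: -8+37=29 d=3, r--

r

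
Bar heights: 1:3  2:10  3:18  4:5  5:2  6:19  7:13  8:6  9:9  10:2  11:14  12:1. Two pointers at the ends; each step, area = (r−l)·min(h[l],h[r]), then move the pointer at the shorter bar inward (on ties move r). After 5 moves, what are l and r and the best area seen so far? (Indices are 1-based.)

[1,12] min(3,1)*11=11 best=11 * → r--
[1,11] min(3,14)*10=30 best=30 * → l++
[2,11] min(10,14)*9=90 best=90 * → l++
[3,11] min(18,14)*8=112 best=112 * → r--
[3,10] min(18,2)*7=14 best=112 → r--

l=3, r=9, best area=112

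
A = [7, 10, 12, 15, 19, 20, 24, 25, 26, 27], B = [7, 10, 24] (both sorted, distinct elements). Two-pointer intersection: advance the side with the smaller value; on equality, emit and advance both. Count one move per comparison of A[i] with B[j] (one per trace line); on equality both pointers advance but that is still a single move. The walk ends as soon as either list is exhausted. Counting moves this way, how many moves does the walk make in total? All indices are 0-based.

[i=0,j=0] 7==7 emit → i++,j++
[i=1,j=1] 10==10 emit → i++,j++
[i=2,j=2] 12<24 → i++
[i=3,j=2] 15<24 → i++
[i=4,j=2] 19<24 → i++
[i=5,j=2] 20<24 → i++
[i=6,j=2] 24==24 emit → i++,j++

7 moves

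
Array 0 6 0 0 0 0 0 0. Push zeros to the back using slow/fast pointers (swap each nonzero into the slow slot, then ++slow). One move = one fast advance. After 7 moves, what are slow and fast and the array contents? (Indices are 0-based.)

slow=0 fast=0: a[fast]=0, fast++
slow=0 fast=1: a[fast]=6≠0 swap→a[0]=6, slow++,fast++
slow=1 fast=2: a[fast]=0, fast++
slow=1 fast=3: a[fast]=0, fast++
slow=1 fast=4: a[fast]=0, fast++
slow=1 fast=5: a[fast]=0, fast++
slow=1 fast=6: a[fast]=0, fast++

slow=1, fast=7, a=[6, 0, 0, 0, 0, 0, 0, 0]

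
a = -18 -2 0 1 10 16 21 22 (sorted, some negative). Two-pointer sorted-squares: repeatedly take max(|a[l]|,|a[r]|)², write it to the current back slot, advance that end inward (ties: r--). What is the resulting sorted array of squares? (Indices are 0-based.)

l=0 r=7: |-18|<=|22| out[7]=484, r--
l=0 r=6: |-18|<=|21| out[6]=441, r--
l=0 r=5: |-18|>|16| out[5]=324, l++
l=1 r=5: |-2|<=|16| out[4]=256, r--
l=1 r=4: |-2|<=|10| out[3]=100, r--
l=1 r=3: |-2|>|1| out[2]=4, l++
l=2 r=3: |0|<=|1| out[1]=1, r--
l=2 r=2: |0|<=|0| out[0]=0, r--

[0, 1, 4, 100, 256, 324, 441, 484]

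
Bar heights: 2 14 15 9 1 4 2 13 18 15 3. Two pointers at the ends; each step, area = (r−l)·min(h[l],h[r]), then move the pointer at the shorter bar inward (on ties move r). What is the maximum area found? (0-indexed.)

max area = 112

[0,10] min(2,3)*10=20 best=20 * → l++
[1,10] min(14,3)*9=27 best=27 * → r--
[1,9] min(14,15)*8=112 best=112 * → l++
[2,9] min(15,15)*7=105 best=112 → r--
[2,8] min(15,18)*6=90 best=112 → l++
[3,8] min(9,18)*5=45 best=112 → l++
[4,8] min(1,18)*4=4 best=112 → l++
[5,8] min(4,18)*3=12 best=112 → l++
[6,8] min(2,18)*2=4 best=112 → l++
[7,8] min(13,18)*1=13 best=112 → l++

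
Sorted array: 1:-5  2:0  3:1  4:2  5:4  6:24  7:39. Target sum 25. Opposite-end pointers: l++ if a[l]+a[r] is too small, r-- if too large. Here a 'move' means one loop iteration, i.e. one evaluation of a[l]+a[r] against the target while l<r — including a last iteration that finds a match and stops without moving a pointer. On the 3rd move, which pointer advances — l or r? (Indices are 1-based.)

l

l=1 r=7: -5+39=34 >25, r--
l=1 r=6: -5+24=19 <25, l++
l=2 r=6: 0+24=24 <25, l++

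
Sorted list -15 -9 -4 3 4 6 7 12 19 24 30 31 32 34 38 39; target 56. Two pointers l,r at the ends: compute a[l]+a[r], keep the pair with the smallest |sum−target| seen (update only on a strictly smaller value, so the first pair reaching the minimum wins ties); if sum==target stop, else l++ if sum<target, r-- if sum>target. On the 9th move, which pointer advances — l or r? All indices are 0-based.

[0,15] -15+39=24 d=32 * → l++
[1,15] -9+39=30 d=26 * → l++
[2,15] -4+39=35 d=21 * → l++
[3,15] 3+39=42 d=14 * → l++
[4,15] 4+39=43 d=13 * → l++
[5,15] 6+39=45 d=11 * → l++
[6,15] 7+39=46 d=10 * → l++
[7,15] 12+39=51 d=5 * → l++
[8,15] 19+39=58 d=2 * → r--

r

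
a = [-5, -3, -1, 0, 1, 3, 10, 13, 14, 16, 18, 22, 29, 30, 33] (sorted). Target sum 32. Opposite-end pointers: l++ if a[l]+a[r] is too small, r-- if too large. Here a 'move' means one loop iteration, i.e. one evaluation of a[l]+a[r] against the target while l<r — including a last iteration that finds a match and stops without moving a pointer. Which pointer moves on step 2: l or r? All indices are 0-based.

l

l=0 r=14: -5+33=28 <32, l++
l=1 r=14: -3+33=30 <32, l++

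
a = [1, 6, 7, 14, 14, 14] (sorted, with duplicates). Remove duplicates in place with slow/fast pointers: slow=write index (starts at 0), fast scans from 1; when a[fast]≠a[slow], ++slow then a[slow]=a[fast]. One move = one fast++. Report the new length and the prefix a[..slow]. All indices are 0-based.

(s=0,f=1) a[fast]=6≠a[slow]=1 write a[1]=6 → slow++,fast++
(s=1,f=2) a[fast]=7≠a[slow]=6 write a[2]=7 → slow++,fast++
(s=2,f=3) a[fast]=14≠a[slow]=7 write a[3]=14 → slow++,fast++
(s=3,f=4) a[fast]=14=a[slow] dup → fast++
(s=3,f=5) a[fast]=14=a[slow] dup → fast++

length 4; prefix = [1, 6, 7, 14]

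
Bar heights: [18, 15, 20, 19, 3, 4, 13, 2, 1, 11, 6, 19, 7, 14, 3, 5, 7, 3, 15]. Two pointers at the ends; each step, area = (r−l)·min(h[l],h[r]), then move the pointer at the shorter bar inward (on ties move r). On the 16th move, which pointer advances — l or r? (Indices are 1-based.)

r

[1,19] min(18,15)*18=270 best=270 * → r--
[1,18] min(18,3)*17=51 best=270 → r--
[1,17] min(18,7)*16=112 best=270 → r--
[1,16] min(18,5)*15=75 best=270 → r--
[1,15] min(18,3)*14=42 best=270 → r--
[1,14] min(18,14)*13=182 best=270 → r--
[1,13] min(18,7)*12=84 best=270 → r--
[1,12] min(18,19)*11=198 best=270 → l++
[2,12] min(15,19)*10=150 best=270 → l++
[3,12] min(20,19)*9=171 best=270 → r--
[3,11] min(20,6)*8=48 best=270 → r--
[3,10] min(20,11)*7=77 best=270 → r--
[3,9] min(20,1)*6=6 best=270 → r--
[3,8] min(20,2)*5=10 best=270 → r--
[3,7] min(20,13)*4=52 best=270 → r--
[3,6] min(20,4)*3=12 best=270 → r--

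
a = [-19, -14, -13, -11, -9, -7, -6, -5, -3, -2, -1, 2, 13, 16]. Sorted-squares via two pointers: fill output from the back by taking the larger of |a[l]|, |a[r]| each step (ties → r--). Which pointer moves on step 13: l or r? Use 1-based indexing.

[1,14] |-19|>|16| out[14]=361 → l++
[2,14] |-14|<=|16| out[13]=256 → r--
[2,13] |-14|>|13| out[12]=196 → l++
[3,13] |-13|<=|13| out[11]=169 → r--
[3,12] |-13|>|2| out[10]=169 → l++
[4,12] |-11|>|2| out[9]=121 → l++
[5,12] |-9|>|2| out[8]=81 → l++
[6,12] |-7|>|2| out[7]=49 → l++
[7,12] |-6|>|2| out[6]=36 → l++
[8,12] |-5|>|2| out[5]=25 → l++
[9,12] |-3|>|2| out[4]=9 → l++
[10,12] |-2|<=|2| out[3]=4 → r--
[10,11] |-2|>|-1| out[2]=4 → l++

l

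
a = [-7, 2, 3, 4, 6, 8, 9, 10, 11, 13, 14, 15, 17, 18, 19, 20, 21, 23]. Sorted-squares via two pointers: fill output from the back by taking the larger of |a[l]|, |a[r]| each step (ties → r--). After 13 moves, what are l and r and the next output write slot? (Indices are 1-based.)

l=1 r=18: |-7|<=|23| out[18]=529, r--
l=1 r=17: |-7|<=|21| out[17]=441, r--
l=1 r=16: |-7|<=|20| out[16]=400, r--
l=1 r=15: |-7|<=|19| out[15]=361, r--
l=1 r=14: |-7|<=|18| out[14]=324, r--
l=1 r=13: |-7|<=|17| out[13]=289, r--
l=1 r=12: |-7|<=|15| out[12]=225, r--
l=1 r=11: |-7|<=|14| out[11]=196, r--
l=1 r=10: |-7|<=|13| out[10]=169, r--
l=1 r=9: |-7|<=|11| out[9]=121, r--
l=1 r=8: |-7|<=|10| out[8]=100, r--
l=1 r=7: |-7|<=|9| out[7]=81, r--
l=1 r=6: |-7|<=|8| out[6]=64, r--

l=1, r=5, next write slot=5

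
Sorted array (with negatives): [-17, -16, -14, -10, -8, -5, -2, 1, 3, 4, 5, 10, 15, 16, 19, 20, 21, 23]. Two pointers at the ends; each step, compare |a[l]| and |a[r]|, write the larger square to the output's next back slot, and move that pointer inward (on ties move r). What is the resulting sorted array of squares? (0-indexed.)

l=0 r=17: |-17|<=|23| out[17]=529, r--
l=0 r=16: |-17|<=|21| out[16]=441, r--
l=0 r=15: |-17|<=|20| out[15]=400, r--
l=0 r=14: |-17|<=|19| out[14]=361, r--
l=0 r=13: |-17|>|16| out[13]=289, l++
l=1 r=13: |-16|<=|16| out[12]=256, r--
l=1 r=12: |-16|>|15| out[11]=256, l++
l=2 r=12: |-14|<=|15| out[10]=225, r--
l=2 r=11: |-14|>|10| out[9]=196, l++
l=3 r=11: |-10|<=|10| out[8]=100, r--
l=3 r=10: |-10|>|5| out[7]=100, l++
l=4 r=10: |-8|>|5| out[6]=64, l++
l=5 r=10: |-5|<=|5| out[5]=25, r--
l=5 r=9: |-5|>|4| out[4]=25, l++
l=6 r=9: |-2|<=|4| out[3]=16, r--
l=6 r=8: |-2|<=|3| out[2]=9, r--
l=6 r=7: |-2|>|1| out[1]=4, l++
l=7 r=7: |1|<=|1| out[0]=1, r--

[1, 4, 9, 16, 25, 25, 64, 100, 100, 196, 225, 256, 256, 289, 361, 400, 441, 529]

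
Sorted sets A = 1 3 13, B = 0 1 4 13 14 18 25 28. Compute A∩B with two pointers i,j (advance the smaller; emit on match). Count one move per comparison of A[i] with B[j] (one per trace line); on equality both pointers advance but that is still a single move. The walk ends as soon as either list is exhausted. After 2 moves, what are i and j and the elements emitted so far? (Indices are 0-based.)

[i=0,j=0] 1>0 → j++
[i=0,j=1] 1==1 emit → i++,j++

i=1, j=2, emitted=[1]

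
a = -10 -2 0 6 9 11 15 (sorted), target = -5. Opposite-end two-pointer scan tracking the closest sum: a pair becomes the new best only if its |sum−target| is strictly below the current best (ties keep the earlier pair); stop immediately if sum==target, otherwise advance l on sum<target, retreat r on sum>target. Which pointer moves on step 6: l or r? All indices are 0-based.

r

l=0 r=6: -10+15=5 d=10 *, r--
l=0 r=5: -10+11=1 d=6 *, r--
l=0 r=4: -10+9=-1 d=4 *, r--
l=0 r=3: -10+6=-4 d=1 *, r--
l=0 r=2: -10+0=-10 d=5, l++
l=1 r=2: -2+0=-2 d=3, r--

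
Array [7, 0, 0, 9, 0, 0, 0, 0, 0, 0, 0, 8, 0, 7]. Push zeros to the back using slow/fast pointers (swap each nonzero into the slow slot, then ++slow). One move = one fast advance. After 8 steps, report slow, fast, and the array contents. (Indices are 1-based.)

slow=1 fast=1: a[fast]=7≠0 swap→a[1]=7, slow++,fast++
slow=2 fast=2: a[fast]=0, fast++
slow=2 fast=3: a[fast]=0, fast++
slow=2 fast=4: a[fast]=9≠0 swap→a[2]=9, slow++,fast++
slow=3 fast=5: a[fast]=0, fast++
slow=3 fast=6: a[fast]=0, fast++
slow=3 fast=7: a[fast]=0, fast++
slow=3 fast=8: a[fast]=0, fast++

slow=3, fast=9, a=[7, 9, 0, 0, 0, 0, 0, 0, 0, 0, 0, 8, 0, 7]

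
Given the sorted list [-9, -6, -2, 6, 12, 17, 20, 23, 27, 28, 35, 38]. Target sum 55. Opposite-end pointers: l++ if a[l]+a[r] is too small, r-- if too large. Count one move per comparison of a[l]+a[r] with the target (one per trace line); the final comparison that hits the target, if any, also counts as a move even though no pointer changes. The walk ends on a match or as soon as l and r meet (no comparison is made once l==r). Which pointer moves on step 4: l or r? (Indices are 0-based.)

l

[0,11] -9+38=29 <55 → l++
[1,11] -6+38=32 <55 → l++
[2,11] -2+38=36 <55 → l++
[3,11] 6+38=44 <55 → l++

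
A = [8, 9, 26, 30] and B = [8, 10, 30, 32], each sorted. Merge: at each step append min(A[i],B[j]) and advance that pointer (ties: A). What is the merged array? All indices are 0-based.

[8, 8, 9, 10, 26, 30, 30, 32]

[i=0,j=0] A[i]=8<=B[j]=8 take 8 → i++
[i=1,j=0] A[i]=9>B[j]=8 take 8 → j++
[i=1,j=1] A[i]=9<=B[j]=10 take 9 → i++
[i=2,j=1] A[i]=26>B[j]=10 take 10 → j++
[i=2,j=2] A[i]=26<=B[j]=30 take 26 → i++
[i=3,j=2] A[i]=30<=B[j]=30 take 30 → i++
[i=4,j=2] A done, take B[j]=30 → j++
[i=4,j=3] A done, take B[j]=32 → j++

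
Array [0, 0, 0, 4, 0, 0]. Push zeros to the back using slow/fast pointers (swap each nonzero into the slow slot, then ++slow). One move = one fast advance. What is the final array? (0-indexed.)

slow=0 fast=0: a[fast]=0, fast++
slow=0 fast=1: a[fast]=0, fast++
slow=0 fast=2: a[fast]=0, fast++
slow=0 fast=3: a[fast]=4≠0 swap→a[0]=4, slow++,fast++
slow=1 fast=4: a[fast]=0, fast++
slow=1 fast=5: a[fast]=0, fast++

[4, 0, 0, 0, 0, 0]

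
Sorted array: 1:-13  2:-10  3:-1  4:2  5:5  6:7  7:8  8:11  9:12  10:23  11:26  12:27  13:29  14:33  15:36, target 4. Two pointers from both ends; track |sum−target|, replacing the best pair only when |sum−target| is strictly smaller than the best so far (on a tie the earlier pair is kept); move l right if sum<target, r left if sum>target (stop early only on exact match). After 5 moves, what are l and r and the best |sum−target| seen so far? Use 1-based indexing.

l=1 r=15: -13+36=23 d=19 *, r--
l=1 r=14: -13+33=20 d=16 *, r--
l=1 r=13: -13+29=16 d=12 *, r--
l=1 r=12: -13+27=14 d=10 *, r--
l=1 r=11: -13+26=13 d=9 *, r--

l=1, r=10, best |Δ|=9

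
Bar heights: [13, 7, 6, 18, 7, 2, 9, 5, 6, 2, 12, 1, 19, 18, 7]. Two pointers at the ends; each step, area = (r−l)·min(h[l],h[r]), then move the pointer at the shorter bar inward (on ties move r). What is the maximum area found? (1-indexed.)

max area = 180

[1,15] min(13,7)*14=98 best=98 * → r--
[1,14] min(13,18)*13=169 best=169 * → l++
[2,14] min(7,18)*12=84 best=169 → l++
[3,14] min(6,18)*11=66 best=169 → l++
[4,14] min(18,18)*10=180 best=180 * → r--
[4,13] min(18,19)*9=162 best=180 → l++
[5,13] min(7,19)*8=56 best=180 → l++
[6,13] min(2,19)*7=14 best=180 → l++
[7,13] min(9,19)*6=54 best=180 → l++
[8,13] min(5,19)*5=25 best=180 → l++
[9,13] min(6,19)*4=24 best=180 → l++
[10,13] min(2,19)*3=6 best=180 → l++
[11,13] min(12,19)*2=24 best=180 → l++
[12,13] min(1,19)*1=1 best=180 → l++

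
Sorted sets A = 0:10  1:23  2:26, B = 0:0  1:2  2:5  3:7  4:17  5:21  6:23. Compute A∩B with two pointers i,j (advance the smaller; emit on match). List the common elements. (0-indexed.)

[i=0,j=0] 10>0 → j++
[i=0,j=1] 10>2 → j++
[i=0,j=2] 10>5 → j++
[i=0,j=3] 10>7 → j++
[i=0,j=4] 10<17 → i++
[i=1,j=4] 23>17 → j++
[i=1,j=5] 23>21 → j++
[i=1,j=6] 23==23 emit → i++,j++

intersection = [23]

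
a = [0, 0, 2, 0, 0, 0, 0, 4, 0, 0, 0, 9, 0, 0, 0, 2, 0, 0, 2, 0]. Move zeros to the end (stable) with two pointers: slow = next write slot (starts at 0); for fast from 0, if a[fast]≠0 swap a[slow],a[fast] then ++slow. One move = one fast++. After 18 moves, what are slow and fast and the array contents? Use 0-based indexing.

slow=0 fast=0: a[fast]=0, fast++
slow=0 fast=1: a[fast]=0, fast++
slow=0 fast=2: a[fast]=2≠0 swap→a[0]=2, slow++,fast++
slow=1 fast=3: a[fast]=0, fast++
slow=1 fast=4: a[fast]=0, fast++
slow=1 fast=5: a[fast]=0, fast++
slow=1 fast=6: a[fast]=0, fast++
slow=1 fast=7: a[fast]=4≠0 swap→a[1]=4, slow++,fast++
slow=2 fast=8: a[fast]=0, fast++
slow=2 fast=9: a[fast]=0, fast++
slow=2 fast=10: a[fast]=0, fast++
slow=2 fast=11: a[fast]=9≠0 swap→a[2]=9, slow++,fast++
slow=3 fast=12: a[fast]=0, fast++
slow=3 fast=13: a[fast]=0, fast++
slow=3 fast=14: a[fast]=0, fast++
slow=3 fast=15: a[fast]=2≠0 swap→a[3]=2, slow++,fast++
slow=4 fast=16: a[fast]=0, fast++
slow=4 fast=17: a[fast]=0, fast++

slow=4, fast=18, a=[2, 4, 9, 2, 0, 0, 0, 0, 0, 0, 0, 0, 0, 0, 0, 0, 0, 0, 2, 0]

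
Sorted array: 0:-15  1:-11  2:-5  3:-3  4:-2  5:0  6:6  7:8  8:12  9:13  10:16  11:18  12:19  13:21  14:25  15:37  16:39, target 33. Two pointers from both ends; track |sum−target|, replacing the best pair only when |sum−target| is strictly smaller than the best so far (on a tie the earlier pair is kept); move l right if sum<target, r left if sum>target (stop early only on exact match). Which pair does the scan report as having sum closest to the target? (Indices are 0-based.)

[0,16] -15+39=24 d=9 * → l++
[1,16] -11+39=28 d=5 * → l++
[2,16] -5+39=34 d=1 * → r--
[2,15] -5+37=32 d=1 → l++
[3,15] -3+37=34 d=1 → r--
[3,14] -3+25=22 d=11 → l++
[4,14] -2+25=23 d=10 → l++
[5,14] 0+25=25 d=8 → l++
[6,14] 6+25=31 d=2 → l++
[7,14] 8+25=33 d=0 * → stop

pair (8, 25) with sum 33 (|Δ|=0)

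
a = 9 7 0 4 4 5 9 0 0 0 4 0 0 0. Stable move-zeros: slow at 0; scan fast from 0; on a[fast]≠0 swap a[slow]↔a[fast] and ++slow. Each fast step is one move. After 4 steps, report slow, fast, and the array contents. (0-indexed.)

(s=0,f=0) a[fast]=9≠0 swap→a[0]=9 → slow++,fast++
(s=1,f=1) a[fast]=7≠0 swap→a[1]=7 → slow++,fast++
(s=2,f=2) a[fast]=0 → fast++
(s=2,f=3) a[fast]=4≠0 swap→a[2]=4 → slow++,fast++

slow=3, fast=4, a=[9, 7, 4, 0, 4, 5, 9, 0, 0, 0, 4, 0, 0, 0]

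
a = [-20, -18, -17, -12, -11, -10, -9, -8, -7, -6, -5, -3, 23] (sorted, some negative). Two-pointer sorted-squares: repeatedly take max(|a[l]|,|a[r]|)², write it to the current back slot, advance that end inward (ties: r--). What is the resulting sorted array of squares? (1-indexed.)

[1,13] |-20|<=|23| out[13]=529 → r--
[1,12] |-20|>|-3| out[12]=400 → l++
[2,12] |-18|>|-3| out[11]=324 → l++
[3,12] |-17|>|-3| out[10]=289 → l++
[4,12] |-12|>|-3| out[9]=144 → l++
[5,12] |-11|>|-3| out[8]=121 → l++
[6,12] |-10|>|-3| out[7]=100 → l++
[7,12] |-9|>|-3| out[6]=81 → l++
[8,12] |-8|>|-3| out[5]=64 → l++
[9,12] |-7|>|-3| out[4]=49 → l++
[10,12] |-6|>|-3| out[3]=36 → l++
[11,12] |-5|>|-3| out[2]=25 → l++
[12,12] |-3|<=|-3| out[1]=9 → r--

[9, 25, 36, 49, 64, 81, 100, 121, 144, 289, 324, 400, 529]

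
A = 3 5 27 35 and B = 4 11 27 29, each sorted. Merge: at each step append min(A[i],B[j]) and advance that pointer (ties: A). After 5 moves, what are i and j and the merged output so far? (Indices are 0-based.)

i=3, j=2, merged so far=[3, 4, 5, 11, 27]

i=0 j=0: A[i]=3<=B[j]=4 take 3, i++
i=1 j=0: A[i]=5>B[j]=4 take 4, j++
i=1 j=1: A[i]=5<=B[j]=11 take 5, i++
i=2 j=1: A[i]=27>B[j]=11 take 11, j++
i=2 j=2: A[i]=27<=B[j]=27 take 27, i++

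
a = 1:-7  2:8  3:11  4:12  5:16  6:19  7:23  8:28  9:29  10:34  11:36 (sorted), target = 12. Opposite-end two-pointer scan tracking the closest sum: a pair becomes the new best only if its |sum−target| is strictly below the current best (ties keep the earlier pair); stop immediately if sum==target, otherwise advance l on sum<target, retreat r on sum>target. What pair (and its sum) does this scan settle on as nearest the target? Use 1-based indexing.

l=1 r=11: -7+36=29 d=17 *, r--
l=1 r=10: -7+34=27 d=15 *, r--
l=1 r=9: -7+29=22 d=10 *, r--
l=1 r=8: -7+28=21 d=9 *, r--
l=1 r=7: -7+23=16 d=4 *, r--
l=1 r=6: -7+19=12 d=0 *, stop

pair (-7, 19) with sum 12 (|Δ|=0)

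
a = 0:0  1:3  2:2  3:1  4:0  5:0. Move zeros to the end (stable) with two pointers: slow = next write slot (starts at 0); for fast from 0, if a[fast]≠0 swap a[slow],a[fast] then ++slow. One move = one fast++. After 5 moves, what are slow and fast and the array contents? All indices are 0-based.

slow=3, fast=5, a=[3, 2, 1, 0, 0, 0]

(s=0,f=0) a[fast]=0 → fast++
(s=0,f=1) a[fast]=3≠0 swap→a[0]=3 → slow++,fast++
(s=1,f=2) a[fast]=2≠0 swap→a[1]=2 → slow++,fast++
(s=2,f=3) a[fast]=1≠0 swap→a[2]=1 → slow++,fast++
(s=3,f=4) a[fast]=0 → fast++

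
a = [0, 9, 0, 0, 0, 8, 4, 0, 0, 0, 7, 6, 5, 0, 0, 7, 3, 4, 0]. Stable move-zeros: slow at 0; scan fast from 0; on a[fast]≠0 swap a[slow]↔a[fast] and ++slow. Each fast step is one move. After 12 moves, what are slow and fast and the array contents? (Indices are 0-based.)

slow=0 fast=0: a[fast]=0, fast++
slow=0 fast=1: a[fast]=9≠0 swap→a[0]=9, slow++,fast++
slow=1 fast=2: a[fast]=0, fast++
slow=1 fast=3: a[fast]=0, fast++
slow=1 fast=4: a[fast]=0, fast++
slow=1 fast=5: a[fast]=8≠0 swap→a[1]=8, slow++,fast++
slow=2 fast=6: a[fast]=4≠0 swap→a[2]=4, slow++,fast++
slow=3 fast=7: a[fast]=0, fast++
slow=3 fast=8: a[fast]=0, fast++
slow=3 fast=9: a[fast]=0, fast++
slow=3 fast=10: a[fast]=7≠0 swap→a[3]=7, slow++,fast++
slow=4 fast=11: a[fast]=6≠0 swap→a[4]=6, slow++,fast++

slow=5, fast=12, a=[9, 8, 4, 7, 6, 0, 0, 0, 0, 0, 0, 0, 5, 0, 0, 7, 3, 4, 0]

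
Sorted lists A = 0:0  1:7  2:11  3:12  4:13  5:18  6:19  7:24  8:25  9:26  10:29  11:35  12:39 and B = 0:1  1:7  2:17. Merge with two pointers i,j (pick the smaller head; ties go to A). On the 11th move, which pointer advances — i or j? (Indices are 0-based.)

i

i=0 j=0: A[i]=0<=B[j]=1 take 0, i++
i=1 j=0: A[i]=7>B[j]=1 take 1, j++
i=1 j=1: A[i]=7<=B[j]=7 take 7, i++
i=2 j=1: A[i]=11>B[j]=7 take 7, j++
i=2 j=2: A[i]=11<=B[j]=17 take 11, i++
i=3 j=2: A[i]=12<=B[j]=17 take 12, i++
i=4 j=2: A[i]=13<=B[j]=17 take 13, i++
i=5 j=2: A[i]=18>B[j]=17 take 17, j++
i=5 j=3: B done, take A[i]=18, i++
i=6 j=3: B done, take A[i]=19, i++
i=7 j=3: B done, take A[i]=24, i++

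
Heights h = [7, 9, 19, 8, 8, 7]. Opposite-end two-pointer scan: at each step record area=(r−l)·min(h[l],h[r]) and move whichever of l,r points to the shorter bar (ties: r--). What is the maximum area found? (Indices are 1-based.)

[1,6] min(7,7)*5=35 best=35 * → r--
[1,5] min(7,8)*4=28 best=35 → l++
[2,5] min(9,8)*3=24 best=35 → r--
[2,4] min(9,8)*2=16 best=35 → r--
[2,3] min(9,19)*1=9 best=35 → l++

max area = 35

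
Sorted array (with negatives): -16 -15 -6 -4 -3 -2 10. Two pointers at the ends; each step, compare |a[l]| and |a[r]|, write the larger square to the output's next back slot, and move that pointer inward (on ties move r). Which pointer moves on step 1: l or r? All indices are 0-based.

l

[0,6] |-16|>|10| out[6]=256 → l++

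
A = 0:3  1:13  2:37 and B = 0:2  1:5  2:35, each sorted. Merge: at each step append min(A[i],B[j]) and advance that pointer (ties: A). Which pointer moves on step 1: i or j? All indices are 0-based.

[i=0,j=0] A[i]=3>B[j]=2 take 2 → j++

j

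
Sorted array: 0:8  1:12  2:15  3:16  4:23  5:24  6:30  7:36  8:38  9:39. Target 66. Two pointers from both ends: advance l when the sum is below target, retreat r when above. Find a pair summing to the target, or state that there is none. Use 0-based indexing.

(30, 36)

[0,9] 8+39=47 <66 → l++
[1,9] 12+39=51 <66 → l++
[2,9] 15+39=54 <66 → l++
[3,9] 16+39=55 <66 → l++
[4,9] 23+39=62 <66 → l++
[5,9] 24+39=63 <66 → l++
[6,9] 30+39=69 >66 → r--
[6,8] 30+38=68 >66 → r--
[6,7] 30+36=66 → found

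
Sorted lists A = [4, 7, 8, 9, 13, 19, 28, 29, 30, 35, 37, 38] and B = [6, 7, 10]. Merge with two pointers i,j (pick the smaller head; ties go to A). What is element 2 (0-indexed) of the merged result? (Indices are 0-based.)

merged[2] = 7

[i=0,j=0] A[i]=4<=B[j]=6 take 4 → i++
[i=1,j=0] A[i]=7>B[j]=6 take 6 → j++
[i=1,j=1] A[i]=7<=B[j]=7 take 7 → i++
[i=2,j=1] A[i]=8>B[j]=7 take 7 → j++
[i=2,j=2] A[i]=8<=B[j]=10 take 8 → i++
[i=3,j=2] A[i]=9<=B[j]=10 take 9 → i++
[i=4,j=2] A[i]=13>B[j]=10 take 10 → j++
[i=4,j=3] B done, take A[i]=13 → i++
[i=5,j=3] B done, take A[i]=19 → i++
[i=6,j=3] B done, take A[i]=28 → i++
[i=7,j=3] B done, take A[i]=29 → i++
[i=8,j=3] B done, take A[i]=30 → i++
[i=9,j=3] B done, take A[i]=35 → i++
[i=10,j=3] B done, take A[i]=37 → i++
[i=11,j=3] B done, take A[i]=38 → i++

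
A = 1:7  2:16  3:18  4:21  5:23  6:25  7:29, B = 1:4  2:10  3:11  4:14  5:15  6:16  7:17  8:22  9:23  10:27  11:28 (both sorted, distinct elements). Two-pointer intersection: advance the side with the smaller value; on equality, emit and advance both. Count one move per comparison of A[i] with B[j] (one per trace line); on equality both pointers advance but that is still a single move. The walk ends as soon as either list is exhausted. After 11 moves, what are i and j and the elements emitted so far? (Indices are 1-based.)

i=5, j=9, emitted=[16]

[i=1,j=1] 7>4 → j++
[i=1,j=2] 7<10 → i++
[i=2,j=2] 16>10 → j++
[i=2,j=3] 16>11 → j++
[i=2,j=4] 16>14 → j++
[i=2,j=5] 16>15 → j++
[i=2,j=6] 16==16 emit → i++,j++
[i=3,j=7] 18>17 → j++
[i=3,j=8] 18<22 → i++
[i=4,j=8] 21<22 → i++
[i=5,j=8] 23>22 → j++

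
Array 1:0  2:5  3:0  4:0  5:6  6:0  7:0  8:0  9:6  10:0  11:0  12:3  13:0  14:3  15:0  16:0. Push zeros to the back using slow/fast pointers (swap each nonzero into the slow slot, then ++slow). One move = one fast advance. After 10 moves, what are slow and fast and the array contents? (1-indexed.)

slow=1 fast=1: a[fast]=0, fast++
slow=1 fast=2: a[fast]=5≠0 swap→a[1]=5, slow++,fast++
slow=2 fast=3: a[fast]=0, fast++
slow=2 fast=4: a[fast]=0, fast++
slow=2 fast=5: a[fast]=6≠0 swap→a[2]=6, slow++,fast++
slow=3 fast=6: a[fast]=0, fast++
slow=3 fast=7: a[fast]=0, fast++
slow=3 fast=8: a[fast]=0, fast++
slow=3 fast=9: a[fast]=6≠0 swap→a[3]=6, slow++,fast++
slow=4 fast=10: a[fast]=0, fast++

slow=4, fast=11, a=[5, 6, 6, 0, 0, 0, 0, 0, 0, 0, 0, 3, 0, 3, 0, 0]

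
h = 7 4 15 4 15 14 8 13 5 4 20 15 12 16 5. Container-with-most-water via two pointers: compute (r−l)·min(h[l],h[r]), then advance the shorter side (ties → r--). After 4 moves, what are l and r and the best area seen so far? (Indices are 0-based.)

[0,14] min(7,5)*14=70 best=70 * → r--
[0,13] min(7,16)*13=91 best=91 * → l++
[1,13] min(4,16)*12=48 best=91 → l++
[2,13] min(15,16)*11=165 best=165 * → l++

l=3, r=13, best area=165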